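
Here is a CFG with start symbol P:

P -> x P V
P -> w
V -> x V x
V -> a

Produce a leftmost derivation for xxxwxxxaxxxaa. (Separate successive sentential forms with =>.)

P => xPV   [P -> x P V]
xPV => xxPVV   [P -> x P V]
xxPVV => xxxPVVV   [P -> x P V]
xxxPVVV => xxxwVVV   [P -> w]
xxxwVVV => xxxwxVxVV   [V -> x V x]
xxxwxVxVV => xxxwxxVxxVV   [V -> x V x]
xxxwxxVxxVV => xxxwxxxVxxxVV   [V -> x V x]
xxxwxxxVxxxVV => xxxwxxxaxxxVV   [V -> a]
xxxwxxxaxxxVV => xxxwxxxaxxxaV   [V -> a]
xxxwxxxaxxxaV => xxxwxxxaxxxaa   [V -> a]

P => xPV => xxPVV => xxxPVVV => xxxwVVV => xxxwxVxVV => xxxwxxVxxVV => xxxwxxxVxxxVV => xxxwxxxaxxxVV => xxxwxxxaxxxaV => xxxwxxxaxxxaa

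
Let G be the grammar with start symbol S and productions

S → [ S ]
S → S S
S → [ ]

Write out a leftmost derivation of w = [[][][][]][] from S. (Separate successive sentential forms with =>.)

S => SS   [S → S S]
SS => [S]S   [S → [ S ]]
[S]S => [SS]S   [S → S S]
[SS]S => [SSS]S   [S → S S]
[SSS]S => [SSSS]S   [S → S S]
[SSSS]S => [[]SSS]S   [S → [ ]]
[[]SSS]S => [[][]SS]S   [S → [ ]]
[[][]SS]S => [[][][]S]S   [S → [ ]]
[[][][]S]S => [[][][][]]S   [S → [ ]]
[[][][][]]S => [[][][][]][]   [S → [ ]]

S => SS => [S]S => [SS]S => [SSS]S => [SSSS]S => [[]SSS]S => [[][]SS]S => [[][][]S]S => [[][][][]]S => [[][][][]][]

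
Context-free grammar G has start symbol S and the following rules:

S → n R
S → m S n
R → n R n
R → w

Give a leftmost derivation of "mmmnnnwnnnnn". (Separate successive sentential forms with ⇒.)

S ⇒ mSn   [S → m S n]
mSn ⇒ mmSnn   [S → m S n]
mmSnn ⇒ mmmSnnn   [S → m S n]
mmmSnnn ⇒ mmmnRnnn   [S → n R]
mmmnRnnn ⇒ mmmnnRnnnn   [R → n R n]
mmmnnRnnnn ⇒ mmmnnnRnnnnn   [R → n R n]
mmmnnnRnnnnn ⇒ mmmnnnwnnnnn   [R → w]

S⇒mSn⇒mmSnn⇒mmmSnnn⇒mmmnRnnn⇒mmmnnRnnnn⇒mmmnnnRnnnnn⇒mmmnnnwnnnnn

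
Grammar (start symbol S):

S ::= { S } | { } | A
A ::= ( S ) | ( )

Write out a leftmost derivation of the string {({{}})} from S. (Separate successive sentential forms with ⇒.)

S ⇒ {S}   [S ::= { S }]
{S} ⇒ {A}   [S ::= A]
{A} ⇒ {(S)}   [A ::= ( S )]
{(S)} ⇒ {({S})}   [S ::= { S }]
{({S})} ⇒ {({{}})}   [S ::= { }]

S⇒{S}⇒{A}⇒{(S)}⇒{({S})}⇒{({{}})}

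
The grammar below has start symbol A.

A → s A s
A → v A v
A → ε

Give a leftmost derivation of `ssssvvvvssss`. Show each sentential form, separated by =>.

A => sAs   [A → s A s]
sAs => ssAss   [A → s A s]
ssAss => sssAsss   [A → s A s]
sssAsss => ssssAssss   [A → s A s]
ssssAssss => ssssvAvssss   [A → v A v]
ssssvAvssss => ssssvvAvvssss   [A → v A v]
ssssvvAvvssss => ssssvvvvssss   [A → ε]

A => sAs => ssAss => sssAsss => ssssAssss => ssssvAvssss => ssssvvAvvssss => ssssvvvvssss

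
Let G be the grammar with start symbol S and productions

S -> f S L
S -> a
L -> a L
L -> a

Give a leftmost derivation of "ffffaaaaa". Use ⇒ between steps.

S ⇒ fSL ⇒ ffSLL ⇒ fffSLLL ⇒ ffffSLLLL ⇒ ffffaLLLL ⇒ ffffaaLLL ⇒ ffffaaaLL ⇒ ffffaaaaL ⇒ ffffaaaaa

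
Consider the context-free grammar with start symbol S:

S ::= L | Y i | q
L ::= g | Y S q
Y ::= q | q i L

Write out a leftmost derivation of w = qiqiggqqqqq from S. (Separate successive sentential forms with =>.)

S => L => YSq => qiLSq => qiYSqSq => qiqiLSqSq => qiqigSqSq => qiqigLqSq => qiqiggqSq => qiqiggqLq => qiqiggqYSqq => qiqiggqqSqq => qiqiggqqqqq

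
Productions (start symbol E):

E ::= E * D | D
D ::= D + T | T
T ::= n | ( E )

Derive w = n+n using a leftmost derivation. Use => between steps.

E => D   [E ::= D]
D => D+T   [D ::= D + T]
D+T => T+T   [D ::= T]
T+T => n+T   [T ::= n]
n+T => n+n   [T ::= n]

E => D => D+T => T+T => n+T => n+n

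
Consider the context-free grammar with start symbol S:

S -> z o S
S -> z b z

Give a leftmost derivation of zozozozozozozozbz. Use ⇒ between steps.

S ⇒ zoS   [S -> z o S]
zoS ⇒ zozoS   [S -> z o S]
zozoS ⇒ zozozoS   [S -> z o S]
zozozoS ⇒ zozozozoS   [S -> z o S]
zozozozoS ⇒ zozozozozoS   [S -> z o S]
zozozozozoS ⇒ zozozozozozoS   [S -> z o S]
zozozozozozoS ⇒ zozozozozozozoS   [S -> z o S]
zozozozozozozoS ⇒ zozozozozozozozbz   [S -> z b z]

S ⇒ zoS ⇒ zozoS ⇒ zozozoS ⇒ zozozozoS ⇒ zozozozozoS ⇒ zozozozozozoS ⇒ zozozozozozozoS ⇒ zozozozozozozozbz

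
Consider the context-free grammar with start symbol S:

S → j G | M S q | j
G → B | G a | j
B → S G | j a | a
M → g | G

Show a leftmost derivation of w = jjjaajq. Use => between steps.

S => MSq => GSq => GaSq => GaaSq => BaaSq => SGaaSq => jGGaaSq => jjGaaSq => jjjaaSq => jjjaajq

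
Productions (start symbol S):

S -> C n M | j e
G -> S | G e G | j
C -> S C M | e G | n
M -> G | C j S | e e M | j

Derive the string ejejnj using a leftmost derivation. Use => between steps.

S=>CnM=>eGnM=>eGeGnM=>ejeGnM=>ejejnM=>ejejnj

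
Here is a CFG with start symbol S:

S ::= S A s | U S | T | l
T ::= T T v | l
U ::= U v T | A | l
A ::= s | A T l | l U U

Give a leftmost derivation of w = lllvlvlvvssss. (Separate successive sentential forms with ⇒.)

S ⇒ SAs ⇒ SAsAs ⇒ TAsAs ⇒ TTvAsAs ⇒ lTvAsAs ⇒ lTTvvAsAs ⇒ lTTvTvvAsAs ⇒ lTTvTvTvvAsAs ⇒ llTvTvTvvAsAs ⇒ lllvTvTvvAsAs ⇒ lllvlvTvvAsAs ⇒ lllvlvlvvAsAs ⇒ lllvlvlvvssAs ⇒ lllvlvlvvssss

S ⇒ SAs   [S ::= S A s]
SAs ⇒ SAsAs   [S ::= S A s]
SAsAs ⇒ TAsAs   [S ::= T]
TAsAs ⇒ TTvAsAs   [T ::= T T v]
TTvAsAs ⇒ lTvAsAs   [T ::= l]
lTvAsAs ⇒ lTTvvAsAs   [T ::= T T v]
lTTvvAsAs ⇒ lTTvTvvAsAs   [T ::= T T v]
lTTvTvvAsAs ⇒ lTTvTvTvvAsAs   [T ::= T T v]
lTTvTvTvvAsAs ⇒ llTvTvTvvAsAs   [T ::= l]
llTvTvTvvAsAs ⇒ lllvTvTvvAsAs   [T ::= l]
lllvTvTvvAsAs ⇒ lllvlvTvvAsAs   [T ::= l]
lllvlvTvvAsAs ⇒ lllvlvlvvAsAs   [T ::= l]
lllvlvlvvAsAs ⇒ lllvlvlvvssAs   [A ::= s]
lllvlvlvvssAs ⇒ lllvlvlvvssss   [A ::= s]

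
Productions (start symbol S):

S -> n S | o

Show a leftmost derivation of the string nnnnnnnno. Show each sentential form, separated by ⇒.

S ⇒ nS ⇒ nnS ⇒ nnnS ⇒ nnnnS ⇒ nnnnnS ⇒ nnnnnnS ⇒ nnnnnnnS ⇒ nnnnnnnnS ⇒ nnnnnnnno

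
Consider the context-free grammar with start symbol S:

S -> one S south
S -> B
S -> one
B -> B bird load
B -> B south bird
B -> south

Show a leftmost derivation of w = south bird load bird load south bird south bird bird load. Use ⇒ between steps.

S ⇒ B ⇒ B bird load ⇒ B south bird bird load ⇒ B south bird south bird bird load ⇒ B bird load south bird south bird bird load ⇒ B bird load bird load south bird south bird bird load ⇒ south bird load bird load south bird south bird bird load

S ⇒ B   [S -> B]
B ⇒ B bird load   [B -> B bird load]
B bird load ⇒ B south bird bird load   [B -> B south bird]
B south bird bird load ⇒ B south bird south bird bird load   [B -> B south bird]
B south bird south bird bird load ⇒ B bird load south bird south bird bird load   [B -> B bird load]
B bird load south bird south bird bird load ⇒ B bird load bird load south bird south bird bird load   [B -> B bird load]
B bird load bird load south bird south bird bird load ⇒ south bird load bird load south bird south bird bird load   [B -> south]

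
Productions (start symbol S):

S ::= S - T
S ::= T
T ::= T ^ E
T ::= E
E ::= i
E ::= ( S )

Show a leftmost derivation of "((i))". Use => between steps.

S => T => E => (S) => (T) => (E) => ((S)) => ((T)) => ((E)) => ((i))

S => T   [S ::= T]
T => E   [T ::= E]
E => (S)   [E ::= ( S )]
(S) => (T)   [S ::= T]
(T) => (E)   [T ::= E]
(E) => ((S))   [E ::= ( S )]
((S)) => ((T))   [S ::= T]
((T)) => ((E))   [T ::= E]
((E)) => ((i))   [E ::= i]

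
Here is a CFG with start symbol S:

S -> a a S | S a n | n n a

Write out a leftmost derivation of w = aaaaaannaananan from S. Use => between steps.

S => aaS   [S -> a a S]
aaS => aaaaS   [S -> a a S]
aaaaS => aaaaSan   [S -> S a n]
aaaaSan => aaaaSanan   [S -> S a n]
aaaaSanan => aaaaaaSanan   [S -> a a S]
aaaaaaSanan => aaaaaaSananan   [S -> S a n]
aaaaaaSananan => aaaaaannaananan   [S -> n n a]

S=>aaS=>aaaaS=>aaaaSan=>aaaaSanan=>aaaaaaSanan=>aaaaaaSananan=>aaaaaannaananan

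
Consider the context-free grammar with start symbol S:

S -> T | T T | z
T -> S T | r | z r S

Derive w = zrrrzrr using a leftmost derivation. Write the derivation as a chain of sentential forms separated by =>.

S=>TT=>zrST=>zrTTT=>zrrTT=>zrrrT=>zrrrzrS=>zrrrzrT=>zrrrzrr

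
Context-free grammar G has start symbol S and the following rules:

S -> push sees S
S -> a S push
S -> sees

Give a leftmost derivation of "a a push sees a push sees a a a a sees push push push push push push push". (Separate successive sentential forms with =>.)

S => a S push   [S -> a S push]
a S push => a a S push push   [S -> a S push]
a a S push push => a a push sees S push push   [S -> push sees S]
a a push sees S push push => a a push sees a S push push push   [S -> a S push]
a a push sees a S push push push => a a push sees a push sees S push push push   [S -> push sees S]
a a push sees a push sees S push push push => a a push sees a push sees a S push push push push   [S -> a S push]
a a push sees a push sees a S push push push push => a a push sees a push sees a a S push push push push push   [S -> a S push]
a a push sees a push sees a a S push push push push push => a a push sees a push sees a a a S push push push push push push   [S -> a S push]
a a push sees a push sees a a a S push push push push push push => a a push sees a push sees a a a a S push push push push push push push   [S -> a S push]
a a push sees a push sees a a a a S push push push push push push push => a a push sees a push sees a a a a sees push push push push push push push   [S -> sees]

S => a S push => a a S push push => a a push sees S push push => a a push sees a S push push push => a a push sees a push sees S push push push => a a push sees a push sees a S push push push push => a a push sees a push sees a a S push push push push push => a a push sees a push sees a a a S push push push push push push => a a push sees a push sees a a a a S push push push push push push push => a a push sees a push sees a a a a sees push push push push push push push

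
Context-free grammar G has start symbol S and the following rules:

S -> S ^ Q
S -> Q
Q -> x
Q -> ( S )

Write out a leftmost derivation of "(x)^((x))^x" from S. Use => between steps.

S => S^Q   [S -> S ^ Q]
S^Q => S^Q^Q   [S -> S ^ Q]
S^Q^Q => Q^Q^Q   [S -> Q]
Q^Q^Q => (S)^Q^Q   [Q -> ( S )]
(S)^Q^Q => (Q)^Q^Q   [S -> Q]
(Q)^Q^Q => (x)^Q^Q   [Q -> x]
(x)^Q^Q => (x)^(S)^Q   [Q -> ( S )]
(x)^(S)^Q => (x)^(Q)^Q   [S -> Q]
(x)^(Q)^Q => (x)^((S))^Q   [Q -> ( S )]
(x)^((S))^Q => (x)^((Q))^Q   [S -> Q]
(x)^((Q))^Q => (x)^((x))^Q   [Q -> x]
(x)^((x))^Q => (x)^((x))^x   [Q -> x]

S=>S^Q=>S^Q^Q=>Q^Q^Q=>(S)^Q^Q=>(Q)^Q^Q=>(x)^Q^Q=>(x)^(S)^Q=>(x)^(Q)^Q=>(x)^((S))^Q=>(x)^((Q))^Q=>(x)^((x))^Q=>(x)^((x))^x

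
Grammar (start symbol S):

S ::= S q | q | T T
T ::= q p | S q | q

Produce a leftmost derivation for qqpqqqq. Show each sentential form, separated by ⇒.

S⇒TT⇒qT⇒qSq⇒qSqq⇒qSqqq⇒qTTqqq⇒qqpTqqq⇒qqpqqqq

S ⇒ TT   [S ::= T T]
TT ⇒ qT   [T ::= q]
qT ⇒ qSq   [T ::= S q]
qSq ⇒ qSqq   [S ::= S q]
qSqq ⇒ qSqqq   [S ::= S q]
qSqqq ⇒ qTTqqq   [S ::= T T]
qTTqqq ⇒ qqpTqqq   [T ::= q p]
qqpTqqq ⇒ qqpqqqq   [T ::= q]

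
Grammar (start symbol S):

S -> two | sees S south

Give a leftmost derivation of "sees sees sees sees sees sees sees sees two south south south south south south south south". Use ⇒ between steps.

S ⇒ sees S south ⇒ sees sees S south south ⇒ sees sees sees S south south south ⇒ sees sees sees sees S south south south south ⇒ sees sees sees sees sees S south south south south south ⇒ sees sees sees sees sees sees S south south south south south south ⇒ sees sees sees sees sees sees sees S south south south south south south south ⇒ sees sees sees sees sees sees sees sees S south south south south south south south south ⇒ sees sees sees sees sees sees sees sees two south south south south south south south south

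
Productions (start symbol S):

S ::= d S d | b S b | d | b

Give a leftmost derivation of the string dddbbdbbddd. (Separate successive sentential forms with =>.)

S => dSd => ddSdd => dddSddd => dddbSbddd => dddbbSbbddd => dddbbdbbddd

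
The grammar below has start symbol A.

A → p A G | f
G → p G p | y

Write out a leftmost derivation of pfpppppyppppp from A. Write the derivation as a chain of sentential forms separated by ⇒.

A ⇒ pAG   [A → p A G]
pAG ⇒ pfG   [A → f]
pfG ⇒ pfpGp   [G → p G p]
pfpGp ⇒ pfppGpp   [G → p G p]
pfppGpp ⇒ pfpppGppp   [G → p G p]
pfpppGppp ⇒ pfppppGpppp   [G → p G p]
pfppppGpppp ⇒ pfpppppGppppp   [G → p G p]
pfpppppGppppp ⇒ pfpppppyppppp   [G → y]

A ⇒ pAG ⇒ pfG ⇒ pfpGp ⇒ pfppGpp ⇒ pfpppGppp ⇒ pfppppGpppp ⇒ pfpppppGppppp ⇒ pfpppppyppppp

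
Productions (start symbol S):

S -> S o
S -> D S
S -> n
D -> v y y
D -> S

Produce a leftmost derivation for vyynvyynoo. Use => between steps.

S=>So=>DSo=>SSo=>DSSo=>vyySSo=>vyynSo=>vyynSoo=>vyynDSoo=>vyynvyySoo=>vyynvyynoo

S => So   [S -> S o]
So => DSo   [S -> D S]
DSo => SSo   [D -> S]
SSo => DSSo   [S -> D S]
DSSo => vyySSo   [D -> v y y]
vyySSo => vyynSo   [S -> n]
vyynSo => vyynSoo   [S -> S o]
vyynSoo => vyynDSoo   [S -> D S]
vyynDSoo => vyynvyySoo   [D -> v y y]
vyynvyySoo => vyynvyynoo   [S -> n]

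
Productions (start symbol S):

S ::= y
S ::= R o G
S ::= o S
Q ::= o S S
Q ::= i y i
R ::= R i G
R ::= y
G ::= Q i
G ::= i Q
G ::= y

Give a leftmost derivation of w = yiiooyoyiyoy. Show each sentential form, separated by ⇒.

S ⇒ RoG ⇒ RiGoG ⇒ RiGiGoG ⇒ yiGiGoG ⇒ yiiQiGoG ⇒ yiioSSiGoG ⇒ yiiooSSiGoG ⇒ yiiooySiGoG ⇒ yiiooyoSiGoG ⇒ yiiooyoyiGoG ⇒ yiiooyoyiyoG ⇒ yiiooyoyiyoy

S ⇒ RoG   [S ::= R o G]
RoG ⇒ RiGoG   [R ::= R i G]
RiGoG ⇒ RiGiGoG   [R ::= R i G]
RiGiGoG ⇒ yiGiGoG   [R ::= y]
yiGiGoG ⇒ yiiQiGoG   [G ::= i Q]
yiiQiGoG ⇒ yiioSSiGoG   [Q ::= o S S]
yiioSSiGoG ⇒ yiiooSSiGoG   [S ::= o S]
yiiooSSiGoG ⇒ yiiooySiGoG   [S ::= y]
yiiooySiGoG ⇒ yiiooyoSiGoG   [S ::= o S]
yiiooyoSiGoG ⇒ yiiooyoyiGoG   [S ::= y]
yiiooyoyiGoG ⇒ yiiooyoyiyoG   [G ::= y]
yiiooyoyiyoG ⇒ yiiooyoyiyoy   [G ::= y]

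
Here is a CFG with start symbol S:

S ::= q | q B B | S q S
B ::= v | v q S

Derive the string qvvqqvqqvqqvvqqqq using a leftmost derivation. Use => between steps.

S => SqS => SqSqS => qBBqSqS => qvBqSqS => qvvqSqSqS => qvvqqBBqSqS => qvvqqvqSBqSqS => qvvqqvqqBBBqSqS => qvvqqvqqvqSBBqSqS => qvvqqvqqvqqBBqSqS => qvvqqvqqvqqvBqSqS => qvvqqvqqvqqvvqSqS => qvvqqvqqvqqvvqqqS => qvvqqvqqvqqvvqqqq

S => SqS   [S ::= S q S]
SqS => SqSqS   [S ::= S q S]
SqSqS => qBBqSqS   [S ::= q B B]
qBBqSqS => qvBqSqS   [B ::= v]
qvBqSqS => qvvqSqSqS   [B ::= v q S]
qvvqSqSqS => qvvqqBBqSqS   [S ::= q B B]
qvvqqBBqSqS => qvvqqvqSBqSqS   [B ::= v q S]
qvvqqvqSBqSqS => qvvqqvqqBBBqSqS   [S ::= q B B]
qvvqqvqqBBBqSqS => qvvqqvqqvqSBBqSqS   [B ::= v q S]
qvvqqvqqvqSBBqSqS => qvvqqvqqvqqBBqSqS   [S ::= q]
qvvqqvqqvqqBBqSqS => qvvqqvqqvqqvBqSqS   [B ::= v]
qvvqqvqqvqqvBqSqS => qvvqqvqqvqqvvqSqS   [B ::= v]
qvvqqvqqvqqvvqSqS => qvvqqvqqvqqvvqqqS   [S ::= q]
qvvqqvqqvqqvvqqqS => qvvqqvqqvqqvvqqqq   [S ::= q]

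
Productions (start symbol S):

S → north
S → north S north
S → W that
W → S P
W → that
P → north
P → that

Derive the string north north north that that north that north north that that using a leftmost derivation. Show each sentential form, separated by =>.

S => W that => S P that => north S north P that => north north S north north P that => north north W that north north P that => north north S P that north north P that => north north W that P that north north P that => north north S P that P that north north P that => north north north P that P that north north P that => north north north that that P that north north P that => north north north that that north that north north P that => north north north that that north that north north that that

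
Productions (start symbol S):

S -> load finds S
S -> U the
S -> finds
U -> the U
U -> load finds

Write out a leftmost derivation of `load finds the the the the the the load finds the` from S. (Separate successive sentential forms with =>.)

S => load finds S   [S -> load finds S]
load finds S => load finds U the   [S -> U the]
load finds U the => load finds the U the   [U -> the U]
load finds the U the => load finds the the U the   [U -> the U]
load finds the the U the => load finds the the the U the   [U -> the U]
load finds the the the U the => load finds the the the the U the   [U -> the U]
load finds the the the the U the => load finds the the the the the U the   [U -> the U]
load finds the the the the the U the => load finds the the the the the the U the   [U -> the U]
load finds the the the the the the U the => load finds the the the the the the load finds the   [U -> load finds]

S => load finds S => load finds U the => load finds the U the => load finds the the U the => load finds the the the U the => load finds the the the the U the => load finds the the the the the U the => load finds the the the the the the U the => load finds the the the the the the load finds the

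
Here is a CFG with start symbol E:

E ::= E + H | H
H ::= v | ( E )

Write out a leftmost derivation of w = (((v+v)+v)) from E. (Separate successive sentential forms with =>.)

E => H   [E ::= H]
H => (E)   [H ::= ( E )]
(E) => (H)   [E ::= H]
(H) => ((E))   [H ::= ( E )]
((E)) => ((E+H))   [E ::= E + H]
((E+H)) => ((H+H))   [E ::= H]
((H+H)) => (((E)+H))   [H ::= ( E )]
(((E)+H)) => (((E+H)+H))   [E ::= E + H]
(((E+H)+H)) => (((H+H)+H))   [E ::= H]
(((H+H)+H)) => (((v+H)+H))   [H ::= v]
(((v+H)+H)) => (((v+v)+H))   [H ::= v]
(((v+v)+H)) => (((v+v)+v))   [H ::= v]

E => H => (E) => (H) => ((E)) => ((E+H)) => ((H+H)) => (((E)+H)) => (((E+H)+H)) => (((H+H)+H)) => (((v+H)+H)) => (((v+v)+H)) => (((v+v)+v))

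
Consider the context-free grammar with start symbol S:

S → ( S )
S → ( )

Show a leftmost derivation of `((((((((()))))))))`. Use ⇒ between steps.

S ⇒ (S) ⇒ ((S)) ⇒ (((S))) ⇒ ((((S)))) ⇒ (((((S))))) ⇒ ((((((S)))))) ⇒ (((((((S))))))) ⇒ ((((((((S)))))))) ⇒ ((((((((()))))))))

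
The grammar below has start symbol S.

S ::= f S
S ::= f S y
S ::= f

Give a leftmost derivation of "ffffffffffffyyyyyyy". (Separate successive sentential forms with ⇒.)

S ⇒ fSy ⇒ ffSy ⇒ fffSyy ⇒ ffffSyyy ⇒ fffffSyyyy ⇒ ffffffSyyyyy ⇒ fffffffSyyyyy ⇒ ffffffffSyyyyy ⇒ fffffffffSyyyyyy ⇒ ffffffffffSyyyyyy ⇒ fffffffffffSyyyyyyy ⇒ ffffffffffffyyyyyyy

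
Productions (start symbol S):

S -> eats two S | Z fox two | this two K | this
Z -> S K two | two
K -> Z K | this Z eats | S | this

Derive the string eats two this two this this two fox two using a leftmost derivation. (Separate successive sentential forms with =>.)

S => Z fox two => S K two fox two => eats two S K two fox two => eats two this two K K two fox two => eats two this two this K two fox two => eats two this two this this two fox two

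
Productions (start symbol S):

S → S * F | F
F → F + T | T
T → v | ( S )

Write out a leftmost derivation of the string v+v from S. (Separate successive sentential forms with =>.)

S=>F=>F+T=>T+T=>v+T=>v+v

S => F   [S → F]
F => F+T   [F → F + T]
F+T => T+T   [F → T]
T+T => v+T   [T → v]
v+T => v+v   [T → v]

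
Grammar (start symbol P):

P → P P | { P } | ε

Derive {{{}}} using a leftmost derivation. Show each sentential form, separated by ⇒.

P ⇒ {P} ⇒ {PP} ⇒ {PPP} ⇒ {PPPP} ⇒ {{P}PPP} ⇒ {{{P}}PPP} ⇒ {{{}}PPP} ⇒ {{{}}PP} ⇒ {{{}}P} ⇒ {{{}}}

P ⇒ {P}   [P → { P }]
{P} ⇒ {PP}   [P → P P]
{PP} ⇒ {PPP}   [P → P P]
{PPP} ⇒ {PPPP}   [P → P P]
{PPPP} ⇒ {{P}PPP}   [P → { P }]
{{P}PPP} ⇒ {{{P}}PPP}   [P → { P }]
{{{P}}PPP} ⇒ {{{}}PPP}   [P → ε]
{{{}}PPP} ⇒ {{{}}PP}   [P → ε]
{{{}}PP} ⇒ {{{}}P}   [P → ε]
{{{}}P} ⇒ {{{}}}   [P → ε]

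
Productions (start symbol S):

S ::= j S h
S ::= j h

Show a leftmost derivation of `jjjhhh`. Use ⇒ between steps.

S ⇒ jSh ⇒ jjShh ⇒ jjjhhh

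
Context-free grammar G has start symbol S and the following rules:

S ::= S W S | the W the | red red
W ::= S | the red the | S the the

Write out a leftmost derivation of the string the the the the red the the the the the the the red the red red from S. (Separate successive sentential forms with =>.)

S => S W S   [S ::= S W S]
S W S => the W the W S   [S ::= the W the]
the W the W S => the S the W S   [W ::= S]
the S the W S => the the W the the W S   [S ::= the W the]
the the W the the W S => the the S the the the the W S   [W ::= S the the]
the the S the the the the W S => the the the W the the the the the W S   [S ::= the W the]
the the the W the the the the the W S => the the the the red the the the the the the W S   [W ::= the red the]
the the the the red the the the the the the W S => the the the the red the the the the the the the red the S   [W ::= the red the]
the the the the red the the the the the the the red the S => the the the the red the the the the the the the red the red red   [S ::= red red]

S => S W S => the W the W S => the S the W S => the the W the the W S => the the S the the the the W S => the the the W the the the the the W S => the the the the red the the the the the the W S => the the the the red the the the the the the the red the S => the the the the red the the the the the the the red the red red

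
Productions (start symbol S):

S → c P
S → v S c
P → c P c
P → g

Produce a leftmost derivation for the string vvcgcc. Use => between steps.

S=>vSc=>vvScc=>vvcPcc=>vvcgcc

S => vSc   [S → v S c]
vSc => vvScc   [S → v S c]
vvScc => vvcPcc   [S → c P]
vvcPcc => vvcgcc   [P → g]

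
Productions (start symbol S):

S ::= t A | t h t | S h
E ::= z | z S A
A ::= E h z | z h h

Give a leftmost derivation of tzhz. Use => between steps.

S => tA   [S ::= t A]
tA => tEhz   [A ::= E h z]
tEhz => tzhz   [E ::= z]

S=>tA=>tEhz=>tzhz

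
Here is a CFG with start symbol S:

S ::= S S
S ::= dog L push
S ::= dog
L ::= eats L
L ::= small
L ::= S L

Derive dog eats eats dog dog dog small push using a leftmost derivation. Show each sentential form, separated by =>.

S => dog L push => dog eats L push => dog eats eats L push => dog eats eats S L push => dog eats eats S S L push => dog eats eats S S S L push => dog eats eats dog S S L push => dog eats eats dog dog S L push => dog eats eats dog dog dog L push => dog eats eats dog dog dog small push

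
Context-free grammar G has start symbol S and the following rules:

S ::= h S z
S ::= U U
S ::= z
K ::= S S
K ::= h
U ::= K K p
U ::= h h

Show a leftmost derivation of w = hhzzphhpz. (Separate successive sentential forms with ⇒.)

S⇒hSz⇒hUUz⇒hKKpUz⇒hhKpUz⇒hhSSpUz⇒hhzSpUz⇒hhzzpUz⇒hhzzpKKpz⇒hhzzphKpz⇒hhzzphhpz

S ⇒ hSz   [S ::= h S z]
hSz ⇒ hUUz   [S ::= U U]
hUUz ⇒ hKKpUz   [U ::= K K p]
hKKpUz ⇒ hhKpUz   [K ::= h]
hhKpUz ⇒ hhSSpUz   [K ::= S S]
hhSSpUz ⇒ hhzSpUz   [S ::= z]
hhzSpUz ⇒ hhzzpUz   [S ::= z]
hhzzpUz ⇒ hhzzpKKpz   [U ::= K K p]
hhzzpKKpz ⇒ hhzzphKpz   [K ::= h]
hhzzphKpz ⇒ hhzzphhpz   [K ::= h]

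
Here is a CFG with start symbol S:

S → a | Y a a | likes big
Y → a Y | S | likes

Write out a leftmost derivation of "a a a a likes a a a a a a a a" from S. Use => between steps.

S => Y a a => S a a => Y a a a a => a Y a a a a => a S a a a a => a Y a a a a a a => a S a a a a a a => a Y a a a a a a a a => a a Y a a a a a a a a => a a a Y a a a a a a a a => a a a a Y a a a a a a a a => a a a a likes a a a a a a a a

S => Y a a   [S → Y a a]
Y a a => S a a   [Y → S]
S a a => Y a a a a   [S → Y a a]
Y a a a a => a Y a a a a   [Y → a Y]
a Y a a a a => a S a a a a   [Y → S]
a S a a a a => a Y a a a a a a   [S → Y a a]
a Y a a a a a a => a S a a a a a a   [Y → S]
a S a a a a a a => a Y a a a a a a a a   [S → Y a a]
a Y a a a a a a a a => a a Y a a a a a a a a   [Y → a Y]
a a Y a a a a a a a a => a a a Y a a a a a a a a   [Y → a Y]
a a a Y a a a a a a a a => a a a a Y a a a a a a a a   [Y → a Y]
a a a a Y a a a a a a a a => a a a a likes a a a a a a a a   [Y → likes]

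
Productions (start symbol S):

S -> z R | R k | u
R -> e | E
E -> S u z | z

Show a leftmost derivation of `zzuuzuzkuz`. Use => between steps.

S => zR => zE => zSuz => zRkuz => zEkuz => zSuzkuz => zzRuzkuz => zzEuzkuz => zzSuzuzkuz => zzuuzuzkuz

S => zR   [S -> z R]
zR => zE   [R -> E]
zE => zSuz   [E -> S u z]
zSuz => zRkuz   [S -> R k]
zRkuz => zEkuz   [R -> E]
zEkuz => zSuzkuz   [E -> S u z]
zSuzkuz => zzRuzkuz   [S -> z R]
zzRuzkuz => zzEuzkuz   [R -> E]
zzEuzkuz => zzSuzuzkuz   [E -> S u z]
zzSuzuzkuz => zzuuzuzkuz   [S -> u]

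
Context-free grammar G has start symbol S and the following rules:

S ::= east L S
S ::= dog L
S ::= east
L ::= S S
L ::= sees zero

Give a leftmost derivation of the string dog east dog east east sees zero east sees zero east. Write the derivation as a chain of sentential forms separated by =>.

S => dog L => dog S S => dog east S => dog east dog L => dog east dog S S => dog east dog east S => dog east dog east east L S => dog east dog east east sees zero S => dog east dog east east sees zero east L S => dog east dog east east sees zero east sees zero S => dog east dog east east sees zero east sees zero east

S => dog L   [S ::= dog L]
dog L => dog S S   [L ::= S S]
dog S S => dog east S   [S ::= east]
dog east S => dog east dog L   [S ::= dog L]
dog east dog L => dog east dog S S   [L ::= S S]
dog east dog S S => dog east dog east S   [S ::= east]
dog east dog east S => dog east dog east east L S   [S ::= east L S]
dog east dog east east L S => dog east dog east east sees zero S   [L ::= sees zero]
dog east dog east east sees zero S => dog east dog east east sees zero east L S   [S ::= east L S]
dog east dog east east sees zero east L S => dog east dog east east sees zero east sees zero S   [L ::= sees zero]
dog east dog east east sees zero east sees zero S => dog east dog east east sees zero east sees zero east   [S ::= east]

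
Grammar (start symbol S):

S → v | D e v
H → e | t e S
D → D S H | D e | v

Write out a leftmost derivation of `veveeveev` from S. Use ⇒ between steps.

S ⇒ Dev ⇒ DSHev ⇒ DeSHev ⇒ DSHeSHev ⇒ DeSHeSHev ⇒ veSHeSHev ⇒ vevHeSHev ⇒ veveeSHev ⇒ veveevHev ⇒ veveeveev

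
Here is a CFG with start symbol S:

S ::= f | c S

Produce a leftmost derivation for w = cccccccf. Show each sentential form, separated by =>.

S => cS => ccS => cccS => ccccS => cccccS => ccccccS => cccccccS => cccccccf

S => cS   [S ::= c S]
cS => ccS   [S ::= c S]
ccS => cccS   [S ::= c S]
cccS => ccccS   [S ::= c S]
ccccS => cccccS   [S ::= c S]
cccccS => ccccccS   [S ::= c S]
ccccccS => cccccccS   [S ::= c S]
cccccccS => cccccccf   [S ::= f]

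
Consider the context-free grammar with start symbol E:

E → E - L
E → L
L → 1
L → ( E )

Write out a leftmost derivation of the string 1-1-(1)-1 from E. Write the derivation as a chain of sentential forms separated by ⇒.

E ⇒ E-L ⇒ E-L-L ⇒ E-L-L-L ⇒ L-L-L-L ⇒ 1-L-L-L ⇒ 1-1-L-L ⇒ 1-1-(E)-L ⇒ 1-1-(L)-L ⇒ 1-1-(1)-L ⇒ 1-1-(1)-1

E ⇒ E-L   [E → E - L]
E-L ⇒ E-L-L   [E → E - L]
E-L-L ⇒ E-L-L-L   [E → E - L]
E-L-L-L ⇒ L-L-L-L   [E → L]
L-L-L-L ⇒ 1-L-L-L   [L → 1]
1-L-L-L ⇒ 1-1-L-L   [L → 1]
1-1-L-L ⇒ 1-1-(E)-L   [L → ( E )]
1-1-(E)-L ⇒ 1-1-(L)-L   [E → L]
1-1-(L)-L ⇒ 1-1-(1)-L   [L → 1]
1-1-(1)-L ⇒ 1-1-(1)-1   [L → 1]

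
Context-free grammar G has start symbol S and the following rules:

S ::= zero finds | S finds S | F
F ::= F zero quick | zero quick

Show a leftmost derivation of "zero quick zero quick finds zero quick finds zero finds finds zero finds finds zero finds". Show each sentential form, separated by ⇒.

S ⇒ S finds S ⇒ S finds S finds S ⇒ S finds S finds S finds S ⇒ S finds S finds S finds S finds S ⇒ F finds S finds S finds S finds S ⇒ F zero quick finds S finds S finds S finds S ⇒ zero quick zero quick finds S finds S finds S finds S ⇒ zero quick zero quick finds F finds S finds S finds S ⇒ zero quick zero quick finds zero quick finds S finds S finds S ⇒ zero quick zero quick finds zero quick finds zero finds finds S finds S ⇒ zero quick zero quick finds zero quick finds zero finds finds zero finds finds S ⇒ zero quick zero quick finds zero quick finds zero finds finds zero finds finds zero finds

S ⇒ S finds S   [S ::= S finds S]
S finds S ⇒ S finds S finds S   [S ::= S finds S]
S finds S finds S ⇒ S finds S finds S finds S   [S ::= S finds S]
S finds S finds S finds S ⇒ S finds S finds S finds S finds S   [S ::= S finds S]
S finds S finds S finds S finds S ⇒ F finds S finds S finds S finds S   [S ::= F]
F finds S finds S finds S finds S ⇒ F zero quick finds S finds S finds S finds S   [F ::= F zero quick]
F zero quick finds S finds S finds S finds S ⇒ zero quick zero quick finds S finds S finds S finds S   [F ::= zero quick]
zero quick zero quick finds S finds S finds S finds S ⇒ zero quick zero quick finds F finds S finds S finds S   [S ::= F]
zero quick zero quick finds F finds S finds S finds S ⇒ zero quick zero quick finds zero quick finds S finds S finds S   [F ::= zero quick]
zero quick zero quick finds zero quick finds S finds S finds S ⇒ zero quick zero quick finds zero quick finds zero finds finds S finds S   [S ::= zero finds]
zero quick zero quick finds zero quick finds zero finds finds S finds S ⇒ zero quick zero quick finds zero quick finds zero finds finds zero finds finds S   [S ::= zero finds]
zero quick zero quick finds zero quick finds zero finds finds zero finds finds S ⇒ zero quick zero quick finds zero quick finds zero finds finds zero finds finds zero finds   [S ::= zero finds]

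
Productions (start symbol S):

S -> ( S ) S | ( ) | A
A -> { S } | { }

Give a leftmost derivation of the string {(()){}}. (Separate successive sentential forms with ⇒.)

S ⇒ A   [S -> A]
A ⇒ {S}   [A -> { S }]
{S} ⇒ {(S)S}   [S -> ( S ) S]
{(S)S} ⇒ {(())S}   [S -> ( )]
{(())S} ⇒ {(())A}   [S -> A]
{(())A} ⇒ {(()){}}   [A -> { }]

S ⇒ A ⇒ {S} ⇒ {(S)S} ⇒ {(())S} ⇒ {(())A} ⇒ {(()){}}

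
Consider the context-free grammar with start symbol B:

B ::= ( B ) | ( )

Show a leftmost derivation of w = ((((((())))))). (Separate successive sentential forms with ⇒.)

B⇒(B)⇒((B))⇒(((B)))⇒((((B))))⇒(((((B)))))⇒((((((B))))))⇒((((((()))))))

B ⇒ (B)   [B ::= ( B )]
(B) ⇒ ((B))   [B ::= ( B )]
((B)) ⇒ (((B)))   [B ::= ( B )]
(((B))) ⇒ ((((B))))   [B ::= ( B )]
((((B)))) ⇒ (((((B)))))   [B ::= ( B )]
(((((B))))) ⇒ ((((((B))))))   [B ::= ( B )]
((((((B)))))) ⇒ ((((((()))))))   [B ::= ( )]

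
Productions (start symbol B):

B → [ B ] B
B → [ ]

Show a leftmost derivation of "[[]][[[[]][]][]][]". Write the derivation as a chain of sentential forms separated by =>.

B => [B]B => [[]]B => [[]][B]B => [[]][[B]B]B => [[]][[[B]B]B]B => [[]][[[[]]B]B]B => [[]][[[[]][]]B]B => [[]][[[[]][]][]]B => [[]][[[[]][]][]][]

B => [B]B   [B → [ B ] B]
[B]B => [[]]B   [B → [ ]]
[[]]B => [[]][B]B   [B → [ B ] B]
[[]][B]B => [[]][[B]B]B   [B → [ B ] B]
[[]][[B]B]B => [[]][[[B]B]B]B   [B → [ B ] B]
[[]][[[B]B]B]B => [[]][[[[]]B]B]B   [B → [ ]]
[[]][[[[]]B]B]B => [[]][[[[]][]]B]B   [B → [ ]]
[[]][[[[]][]]B]B => [[]][[[[]][]][]]B   [B → [ ]]
[[]][[[[]][]][]]B => [[]][[[[]][]][]][]   [B → [ ]]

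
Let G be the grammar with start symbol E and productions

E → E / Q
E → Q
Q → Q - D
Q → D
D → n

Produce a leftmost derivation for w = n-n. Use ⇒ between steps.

E⇒Q⇒Q-D⇒D-D⇒n-D⇒n-n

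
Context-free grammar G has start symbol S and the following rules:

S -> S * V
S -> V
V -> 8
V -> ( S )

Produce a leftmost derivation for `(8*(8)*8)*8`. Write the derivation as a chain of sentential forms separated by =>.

S => S*V => V*V => (S)*V => (S*V)*V => (S*V*V)*V => (V*V*V)*V => (8*V*V)*V => (8*(S)*V)*V => (8*(V)*V)*V => (8*(8)*V)*V => (8*(8)*8)*V => (8*(8)*8)*8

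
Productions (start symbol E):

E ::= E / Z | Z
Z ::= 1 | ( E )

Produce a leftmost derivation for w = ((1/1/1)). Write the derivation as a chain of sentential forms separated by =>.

E => Z   [E ::= Z]
Z => (E)   [Z ::= ( E )]
(E) => (Z)   [E ::= Z]
(Z) => ((E))   [Z ::= ( E )]
((E)) => ((E/Z))   [E ::= E / Z]
((E/Z)) => ((E/Z/Z))   [E ::= E / Z]
((E/Z/Z)) => ((Z/Z/Z))   [E ::= Z]
((Z/Z/Z)) => ((1/Z/Z))   [Z ::= 1]
((1/Z/Z)) => ((1/1/Z))   [Z ::= 1]
((1/1/Z)) => ((1/1/1))   [Z ::= 1]

E=>Z=>(E)=>(Z)=>((E))=>((E/Z))=>((E/Z/Z))=>((Z/Z/Z))=>((1/Z/Z))=>((1/1/Z))=>((1/1/1))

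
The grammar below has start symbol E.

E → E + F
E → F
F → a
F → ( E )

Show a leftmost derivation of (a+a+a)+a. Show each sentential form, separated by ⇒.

E ⇒ E+F ⇒ F+F ⇒ (E)+F ⇒ (E+F)+F ⇒ (E+F+F)+F ⇒ (F+F+F)+F ⇒ (a+F+F)+F ⇒ (a+a+F)+F ⇒ (a+a+a)+F ⇒ (a+a+a)+a

E ⇒ E+F   [E → E + F]
E+F ⇒ F+F   [E → F]
F+F ⇒ (E)+F   [F → ( E )]
(E)+F ⇒ (E+F)+F   [E → E + F]
(E+F)+F ⇒ (E+F+F)+F   [E → E + F]
(E+F+F)+F ⇒ (F+F+F)+F   [E → F]
(F+F+F)+F ⇒ (a+F+F)+F   [F → a]
(a+F+F)+F ⇒ (a+a+F)+F   [F → a]
(a+a+F)+F ⇒ (a+a+a)+F   [F → a]
(a+a+a)+F ⇒ (a+a+a)+a   [F → a]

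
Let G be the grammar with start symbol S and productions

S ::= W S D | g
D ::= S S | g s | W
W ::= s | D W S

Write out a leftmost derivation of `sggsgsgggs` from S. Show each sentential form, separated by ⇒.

S ⇒ WSD ⇒ DWSSD ⇒ SSWSSD ⇒ WSDSWSSD ⇒ sSDSWSSD ⇒ sgDSWSSD ⇒ sggsSWSSD ⇒ sggsgWSSD ⇒ sggsgsSSD ⇒ sggsgsgSD ⇒ sggsgsggD ⇒ sggsgsgggs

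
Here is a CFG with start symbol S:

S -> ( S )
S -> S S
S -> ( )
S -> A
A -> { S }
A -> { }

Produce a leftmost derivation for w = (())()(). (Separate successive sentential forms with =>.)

S=>SS=>SSS=>(S)SS=>(())SS=>(())()S=>(())()()

S => SS   [S -> S S]
SS => SSS   [S -> S S]
SSS => (S)SS   [S -> ( S )]
(S)SS => (())SS   [S -> ( )]
(())SS => (())()S   [S -> ( )]
(())()S => (())()()   [S -> ( )]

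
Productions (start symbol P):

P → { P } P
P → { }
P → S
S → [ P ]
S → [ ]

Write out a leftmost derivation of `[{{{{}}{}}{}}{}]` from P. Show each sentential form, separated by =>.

P=>S=>[P]=>[{P}P]=>[{{P}P}P]=>[{{{P}P}P}P]=>[{{{{}}P}P}P]=>[{{{{}}{}}P}P]=>[{{{{}}{}}{}}P]=>[{{{{}}{}}{}}{}]

P => S   [P → S]
S => [P]   [S → [ P ]]
[P] => [{P}P]   [P → { P } P]
[{P}P] => [{{P}P}P]   [P → { P } P]
[{{P}P}P] => [{{{P}P}P}P]   [P → { P } P]
[{{{P}P}P}P] => [{{{{}}P}P}P]   [P → { }]
[{{{{}}P}P}P] => [{{{{}}{}}P}P]   [P → { }]
[{{{{}}{}}P}P] => [{{{{}}{}}{}}P]   [P → { }]
[{{{{}}{}}{}}P] => [{{{{}}{}}{}}{}]   [P → { }]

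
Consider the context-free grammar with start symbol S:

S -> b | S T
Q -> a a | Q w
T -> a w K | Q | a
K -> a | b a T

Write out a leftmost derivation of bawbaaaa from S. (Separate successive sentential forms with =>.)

S => ST => STT => STTT => bTTT => bawKTT => bawbaTTT => bawbaaTT => bawbaaaT => bawbaaaa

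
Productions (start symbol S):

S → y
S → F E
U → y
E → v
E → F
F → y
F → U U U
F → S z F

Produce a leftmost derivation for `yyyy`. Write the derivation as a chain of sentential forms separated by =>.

S=>FE=>yE=>yF=>yUUU=>yyUU=>yyyU=>yyyy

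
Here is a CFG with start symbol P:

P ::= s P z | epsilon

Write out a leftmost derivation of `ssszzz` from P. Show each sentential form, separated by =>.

P => sPz => ssPzz => sssPzzz => ssszzz

P => sPz   [P ::= s P z]
sPz => ssPzz   [P ::= s P z]
ssPzz => sssPzzz   [P ::= s P z]
sssPzzz => ssszzz   [P ::= epsilon]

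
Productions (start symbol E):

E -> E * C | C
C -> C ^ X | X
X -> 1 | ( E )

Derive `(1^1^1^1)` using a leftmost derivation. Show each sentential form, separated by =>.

E => C => X => (E) => (C) => (C^X) => (C^X^X) => (C^X^X^X) => (X^X^X^X) => (1^X^X^X) => (1^1^X^X) => (1^1^1^X) => (1^1^1^1)

E => C   [E -> C]
C => X   [C -> X]
X => (E)   [X -> ( E )]
(E) => (C)   [E -> C]
(C) => (C^X)   [C -> C ^ X]
(C^X) => (C^X^X)   [C -> C ^ X]
(C^X^X) => (C^X^X^X)   [C -> C ^ X]
(C^X^X^X) => (X^X^X^X)   [C -> X]
(X^X^X^X) => (1^X^X^X)   [X -> 1]
(1^X^X^X) => (1^1^X^X)   [X -> 1]
(1^1^X^X) => (1^1^1^X)   [X -> 1]
(1^1^1^X) => (1^1^1^1)   [X -> 1]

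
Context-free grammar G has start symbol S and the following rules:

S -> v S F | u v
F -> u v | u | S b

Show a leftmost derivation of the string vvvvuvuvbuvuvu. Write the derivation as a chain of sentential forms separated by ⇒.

S ⇒ vSF   [S -> v S F]
vSF ⇒ vvSFF   [S -> v S F]
vvSFF ⇒ vvvSFFF   [S -> v S F]
vvvSFFF ⇒ vvvvSFFFF   [S -> v S F]
vvvvSFFFF ⇒ vvvvuvFFFF   [S -> u v]
vvvvuvFFFF ⇒ vvvvuvSbFFF   [F -> S b]
vvvvuvSbFFF ⇒ vvvvuvuvbFFF   [S -> u v]
vvvvuvuvbFFF ⇒ vvvvuvuvbuvFF   [F -> u v]
vvvvuvuvbuvFF ⇒ vvvvuvuvbuvuvF   [F -> u v]
vvvvuvuvbuvuvF ⇒ vvvvuvuvbuvuvu   [F -> u]

S⇒vSF⇒vvSFF⇒vvvSFFF⇒vvvvSFFFF⇒vvvvuvFFFF⇒vvvvuvSbFFF⇒vvvvuvuvbFFF⇒vvvvuvuvbuvFF⇒vvvvuvuvbuvuvF⇒vvvvuvuvbuvuvu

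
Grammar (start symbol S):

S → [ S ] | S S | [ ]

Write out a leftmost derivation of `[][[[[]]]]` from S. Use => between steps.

S=>SS=>[]S=>[][S]=>[][[S]]=>[][[[S]]]=>[][[[[]]]]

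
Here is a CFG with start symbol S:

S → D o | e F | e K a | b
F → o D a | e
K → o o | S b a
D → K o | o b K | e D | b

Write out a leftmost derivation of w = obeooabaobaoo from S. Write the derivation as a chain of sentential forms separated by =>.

S => Do => Koo => Sbaoo => Dobaoo => obKobaoo => obSbaobaoo => obeKabaobaoo => obeooabaobaoo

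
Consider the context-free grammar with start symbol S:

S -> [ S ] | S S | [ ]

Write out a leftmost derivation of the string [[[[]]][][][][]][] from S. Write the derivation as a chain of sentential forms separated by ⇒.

S ⇒ SS ⇒ [S]S ⇒ [SS]S ⇒ [SSS]S ⇒ [SSSS]S ⇒ [SSSSS]S ⇒ [[S]SSSS]S ⇒ [[[S]]SSSS]S ⇒ [[[[]]]SSSS]S ⇒ [[[[]]][]SSS]S ⇒ [[[[]]][][]SS]S ⇒ [[[[]]][][][]S]S ⇒ [[[[]]][][][][]]S ⇒ [[[[]]][][][][]][]

S ⇒ SS   [S -> S S]
SS ⇒ [S]S   [S -> [ S ]]
[S]S ⇒ [SS]S   [S -> S S]
[SS]S ⇒ [SSS]S   [S -> S S]
[SSS]S ⇒ [SSSS]S   [S -> S S]
[SSSS]S ⇒ [SSSSS]S   [S -> S S]
[SSSSS]S ⇒ [[S]SSSS]S   [S -> [ S ]]
[[S]SSSS]S ⇒ [[[S]]SSSS]S   [S -> [ S ]]
[[[S]]SSSS]S ⇒ [[[[]]]SSSS]S   [S -> [ ]]
[[[[]]]SSSS]S ⇒ [[[[]]][]SSS]S   [S -> [ ]]
[[[[]]][]SSS]S ⇒ [[[[]]][][]SS]S   [S -> [ ]]
[[[[]]][][]SS]S ⇒ [[[[]]][][][]S]S   [S -> [ ]]
[[[[]]][][][]S]S ⇒ [[[[]]][][][][]]S   [S -> [ ]]
[[[[]]][][][][]]S ⇒ [[[[]]][][][][]][]   [S -> [ ]]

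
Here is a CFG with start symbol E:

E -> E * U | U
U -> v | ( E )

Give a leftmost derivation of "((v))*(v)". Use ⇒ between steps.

E ⇒ E*U ⇒ U*U ⇒ (E)*U ⇒ (U)*U ⇒ ((E))*U ⇒ ((U))*U ⇒ ((v))*U ⇒ ((v))*(E) ⇒ ((v))*(U) ⇒ ((v))*(v)

E ⇒ E*U   [E -> E * U]
E*U ⇒ U*U   [E -> U]
U*U ⇒ (E)*U   [U -> ( E )]
(E)*U ⇒ (U)*U   [E -> U]
(U)*U ⇒ ((E))*U   [U -> ( E )]
((E))*U ⇒ ((U))*U   [E -> U]
((U))*U ⇒ ((v))*U   [U -> v]
((v))*U ⇒ ((v))*(E)   [U -> ( E )]
((v))*(E) ⇒ ((v))*(U)   [E -> U]
((v))*(U) ⇒ ((v))*(v)   [U -> v]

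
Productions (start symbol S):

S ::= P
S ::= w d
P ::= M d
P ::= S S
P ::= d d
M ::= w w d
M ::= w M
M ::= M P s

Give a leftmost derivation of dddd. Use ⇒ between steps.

S ⇒ P ⇒ SS ⇒ PS ⇒ ddS ⇒ ddP ⇒ dddd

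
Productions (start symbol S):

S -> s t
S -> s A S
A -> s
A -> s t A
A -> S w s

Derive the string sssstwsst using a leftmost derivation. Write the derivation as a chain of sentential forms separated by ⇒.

S⇒sAS⇒ssS⇒sssAS⇒sssSwsS⇒sssstwsS⇒sssstwsst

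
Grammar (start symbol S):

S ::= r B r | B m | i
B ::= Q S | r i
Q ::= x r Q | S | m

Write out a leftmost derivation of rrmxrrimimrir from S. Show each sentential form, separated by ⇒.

S ⇒ rBr   [S ::= r B r]
rBr ⇒ rQSr   [B ::= Q S]
rQSr ⇒ rSSr   [Q ::= S]
rSSr ⇒ rrBrSr   [S ::= r B r]
rrBrSr ⇒ rrQSrSr   [B ::= Q S]
rrQSrSr ⇒ rrmSrSr   [Q ::= m]
rrmSrSr ⇒ rrmBmrSr   [S ::= B m]
rrmBmrSr ⇒ rrmQSmrSr   [B ::= Q S]
rrmQSmrSr ⇒ rrmxrQSmrSr   [Q ::= x r Q]
rrmxrQSmrSr ⇒ rrmxrSSmrSr   [Q ::= S]
rrmxrSSmrSr ⇒ rrmxrBmSmrSr   [S ::= B m]
rrmxrBmSmrSr ⇒ rrmxrrimSmrSr   [B ::= r i]
rrmxrrimSmrSr ⇒ rrmxrrimimrSr   [S ::= i]
rrmxrrimimrSr ⇒ rrmxrrimimrir   [S ::= i]

S ⇒ rBr ⇒ rQSr ⇒ rSSr ⇒ rrBrSr ⇒ rrQSrSr ⇒ rrmSrSr ⇒ rrmBmrSr ⇒ rrmQSmrSr ⇒ rrmxrQSmrSr ⇒ rrmxrSSmrSr ⇒ rrmxrBmSmrSr ⇒ rrmxrrimSmrSr ⇒ rrmxrrimimrSr ⇒ rrmxrrimimrir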